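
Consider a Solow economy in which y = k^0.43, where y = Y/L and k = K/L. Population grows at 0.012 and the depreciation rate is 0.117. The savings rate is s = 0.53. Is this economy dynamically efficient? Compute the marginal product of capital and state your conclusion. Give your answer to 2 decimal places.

dynamically inefficient; MPK ≈ 0.10

The effective depreciation rate is n + δ = 0.012 + 0.117 = 0.129.
Steady-state k*: s·k^0.43 = 0.129·k gives k* = (0.53/0.129)^(1/0.57) ≈ 11.9301.
MPK = 0.43·11.9301^(-0.57) ≈ 0.1047.
MPK < n+δ = 0.129, so the economy is dynamically inefficient (over-saving).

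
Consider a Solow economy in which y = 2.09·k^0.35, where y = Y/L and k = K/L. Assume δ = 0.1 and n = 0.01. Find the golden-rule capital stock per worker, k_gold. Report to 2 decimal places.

k_gold ≈ 18.45

Break-even investment rate: n + δ = 0.01 + 0.1 = 0.11.
At the golden rule the marginal product of capital equals n+δ: 0.35·2.09·k^(0.35−1) = 0.11. Solving, k_gold = (0.35·2.09/0.11)^(1/0.65) ≈ 18.4450.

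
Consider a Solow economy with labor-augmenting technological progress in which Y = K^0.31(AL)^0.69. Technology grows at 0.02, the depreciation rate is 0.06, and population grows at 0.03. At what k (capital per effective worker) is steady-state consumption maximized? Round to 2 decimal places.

k_gold ≈ 4.49

The effective depreciation rate is n + g + δ = 0.03 + 0.02 + 0.06 = 0.11.
Setting f'(k) = n+g+δ gives 0.31·k^(0.31−1) = 0.11, hence k_gold = (0.31/0.11)^(1/0.69) ≈ 4.4888.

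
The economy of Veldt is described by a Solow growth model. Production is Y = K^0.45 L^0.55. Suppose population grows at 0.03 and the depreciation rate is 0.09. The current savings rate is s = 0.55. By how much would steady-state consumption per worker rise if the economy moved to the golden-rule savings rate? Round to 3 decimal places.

Δc ≈ 0.058

The effective depreciation rate is n + δ = 0.03 + 0.09 = 0.12.
Current steady state (s = 0.55): k* = (0.55/0.12)^(1/0.55) ≈ 15.9275, y* = 15.9275^0.45 ≈ 3.4751, c* = (1−0.55)·3.4751 ≈ 1.5638.
Golden rule sets MPK = n+δ: 0.45·k^(0.45−1) = 0.12, so k_gold = (0.45/0.12)^(1/0.55) ≈ 11.0584.
y_gold = 11.0584^0.45 ≈ 2.9489, c_gold = y_gold − 0.12·k_gold ≈ 1.6219.
Gain: Δc = 1.6219 − 1.5638 ≈ 0.0581.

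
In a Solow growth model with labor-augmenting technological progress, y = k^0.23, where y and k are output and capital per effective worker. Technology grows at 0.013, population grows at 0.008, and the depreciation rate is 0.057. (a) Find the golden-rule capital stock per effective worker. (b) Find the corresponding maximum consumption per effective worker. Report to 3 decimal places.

Break-even investment rate: n + g + δ = 0.008 + 0.013 + 0.057 = 0.078.
Golden rule sets MPK = n+g+δ: 0.23·k^(0.23−1) = 0.078, so k_gold = (0.23/0.078)^(1/0.77) ≈ 4.0730.
y_gold = 4.0730^0.23 ≈ 1.3813; c_gold = y_gold − 0.078·k_gold ≈ 1.0636.

(a) k_gold ≈ 4.073; (b) c_gold ≈ 1.064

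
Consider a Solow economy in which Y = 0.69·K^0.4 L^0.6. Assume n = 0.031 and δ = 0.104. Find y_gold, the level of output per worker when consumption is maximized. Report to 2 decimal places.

y_gold ≈ 1.11

n + δ = 0.031 + 0.104 = 0.135.
Maximizing c = f(k) − (n+δ)·k gives f'(k) = n+δ, i.e. 0.4·0.69·k^(0.4−1) = 0.135, so k_gold = (0.4·0.69/0.135)^(1/0.6) ≈ 3.2933.
Output: y_gold = 0.69·k_gold^0.4 = 0.69·3.2933^0.4 ≈ 1.1115.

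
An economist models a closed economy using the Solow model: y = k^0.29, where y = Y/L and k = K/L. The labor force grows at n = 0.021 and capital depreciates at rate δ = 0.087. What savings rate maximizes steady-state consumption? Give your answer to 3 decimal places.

n + δ = 0.021 + 0.087 = 0.108.
At the golden rule MPK = n+δ, and in any Cobb-Douglas steady state s = (n+δ)·k/y = MPK·k/y = capital's share 0.29.

s_gold = 0.290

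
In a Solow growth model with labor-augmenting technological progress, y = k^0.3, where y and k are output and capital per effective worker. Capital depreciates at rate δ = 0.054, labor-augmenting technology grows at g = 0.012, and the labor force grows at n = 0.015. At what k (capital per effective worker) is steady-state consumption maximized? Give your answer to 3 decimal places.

k_gold ≈ 6.491

Capital per effective worker breaks even when investment replaces (n + g + δ)·k; here n + g + δ = 0.081.
Maximizing c = f(k) − (n+g+δ)·k gives f'(k) = n+g+δ, i.e. 0.3·k^(0.3−1) = 0.081, so k_gold = (0.3/0.081)^(1/0.7) ≈ 6.4914.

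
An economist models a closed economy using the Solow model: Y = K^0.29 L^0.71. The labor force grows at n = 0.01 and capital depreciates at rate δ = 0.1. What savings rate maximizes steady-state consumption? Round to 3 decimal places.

n + δ = 0.01 + 0.1 = 0.11.
At the golden rule MPK = n+δ, and in any Cobb-Douglas steady state s = (n+δ)·k/y = MPK·k/y = capital's share 0.29.

s_gold = 0.290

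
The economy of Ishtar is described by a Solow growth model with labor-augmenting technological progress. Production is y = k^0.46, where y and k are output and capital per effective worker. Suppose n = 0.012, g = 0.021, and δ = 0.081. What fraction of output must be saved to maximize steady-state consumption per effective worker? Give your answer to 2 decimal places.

Break-even investment rate: n + g + δ = 0.012 + 0.021 + 0.081 = 0.114.
At the golden rule MPK = n+g+δ, and in any Cobb-Douglas steady state s = (n+g+δ)·k/y = MPK·k/y = capital's share 0.46.

s_gold = 0.46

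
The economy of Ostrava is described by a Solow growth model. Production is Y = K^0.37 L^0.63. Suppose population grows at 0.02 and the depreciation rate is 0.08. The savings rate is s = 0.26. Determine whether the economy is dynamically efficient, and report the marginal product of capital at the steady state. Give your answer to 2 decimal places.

dynamically efficient; MPK ≈ 0.14

The effective depreciation rate is n + δ = 0.02 + 0.08 = 0.1.
Steady-state k*: s·k^0.37 = 0.1·k gives k* = (0.26/0.1)^(1/0.63) ≈ 4.5571.
MPK = 0.37·4.5571^(-0.63) ≈ 0.1423.
MPK > n+δ = 0.1, so the economy is dynamically efficient (under-saving).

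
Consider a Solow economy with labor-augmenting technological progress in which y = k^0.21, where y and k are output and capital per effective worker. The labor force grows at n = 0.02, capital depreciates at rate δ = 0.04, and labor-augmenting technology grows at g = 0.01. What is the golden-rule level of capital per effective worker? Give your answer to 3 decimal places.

Capital per effective worker breaks even when investment replaces (n + g + δ)·k; here n + g + δ = 0.07.
Golden rule sets MPK = n+g+δ: 0.21·k^(0.21−1) = 0.07, so k_gold = (0.21/0.07)^(1/0.79) ≈ 4.0175.

k_gold ≈ 4.017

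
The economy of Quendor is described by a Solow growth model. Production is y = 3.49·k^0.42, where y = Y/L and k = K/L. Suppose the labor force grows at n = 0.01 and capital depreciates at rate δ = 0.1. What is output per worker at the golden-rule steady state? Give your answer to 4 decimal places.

Break-even investment rate: n + δ = 0.01 + 0.1 = 0.11.
Setting f'(k) = n+δ gives 0.42·3.49·k^(0.42−1) = 0.11, hence k_gold = (0.42·3.49/0.11)^(1/0.58) ≈ 86.9174.
Output: y_gold = 3.49·k_gold^0.42 = 3.49·86.9174^0.42 ≈ 22.7641.

y_gold ≈ 22.7641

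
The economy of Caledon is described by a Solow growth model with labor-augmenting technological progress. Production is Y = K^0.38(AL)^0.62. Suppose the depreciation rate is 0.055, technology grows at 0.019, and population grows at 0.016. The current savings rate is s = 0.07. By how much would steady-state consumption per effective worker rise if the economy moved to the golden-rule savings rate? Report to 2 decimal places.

n + g + δ = 0.016 + 0.019 + 0.055 = 0.09.
Current steady state (s = 0.07): k* = (0.07/0.09)^(1/0.62) ≈ 0.6667, y* = 0.6667^0.38 ≈ 0.8572, c* = (1−0.07)·0.8572 ≈ 0.7972.
Golden rule sets MPK = n+g+δ: 0.38·k^(0.38−1) = 0.09, so k_gold = (0.38/0.09)^(1/0.62) ≈ 10.2079.
y_gold = 10.2079^0.38 ≈ 2.4177, c_gold = y_gold − 0.09·k_gold ≈ 1.4990.
Gain: Δc = 1.4990 − 0.7972 ≈ 0.7017.

Δc ≈ 0.70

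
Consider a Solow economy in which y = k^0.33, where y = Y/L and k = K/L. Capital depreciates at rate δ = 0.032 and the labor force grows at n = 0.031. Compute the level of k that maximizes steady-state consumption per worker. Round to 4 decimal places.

k_gold ≈ 11.8411

Break-even investment rate: n + δ = 0.031 + 0.032 = 0.063.
Maximizing c = f(k) − (n+δ)·k gives f'(k) = n+δ, i.e. 0.33·k^(0.33−1) = 0.063, so k_gold = (0.33/0.063)^(1/0.67) ≈ 11.8411.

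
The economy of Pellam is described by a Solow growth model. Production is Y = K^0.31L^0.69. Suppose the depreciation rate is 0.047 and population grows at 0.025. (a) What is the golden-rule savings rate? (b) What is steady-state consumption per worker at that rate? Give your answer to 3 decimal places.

(a) s_gold = 0.310; (b) c_gold ≈ 1.330

The effective depreciation rate is n + δ = 0.025 + 0.047 = 0.072.
For Cobb-Douglas, s_gold equals capital's share: s_gold = 0.31.
Setting f'(k) = n+δ gives 0.31·k^(0.31−1) = 0.072, hence k_gold = (0.31/0.072)^(1/0.69) ≈ 8.2963.
y_gold = 8.2963^0.31 ≈ 1.9269; c_gold = (1−0.31)·y_gold ≈ 1.3295.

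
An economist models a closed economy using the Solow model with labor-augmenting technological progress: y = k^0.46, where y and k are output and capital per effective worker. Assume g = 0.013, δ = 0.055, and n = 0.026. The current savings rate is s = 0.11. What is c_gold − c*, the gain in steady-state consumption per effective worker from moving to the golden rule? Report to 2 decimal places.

Δc ≈ 1.07

Capital per effective worker breaks even when investment replaces (n + g + δ)·k; here n + g + δ = 0.094.
Current steady state (s = 0.11): k* = (0.11/0.094)^(1/0.54) ≈ 1.3379, y* = 1.3379^0.46 ≈ 1.1433, c* = (1−0.11)·1.1433 ≈ 1.0175.
Maximizing c = f(k) − (n+g+δ)·k gives f'(k) = n+g+δ, i.e. 0.46·k^(0.46−1) = 0.094, so k_gold = (0.46/0.094)^(1/0.54) ≈ 18.9275.
y_gold = 18.9275^0.46 ≈ 3.8678, c_gold = y_gold − 0.094·k_gold ≈ 2.0886.
Gain: Δc = 2.0886 − 1.0175 ≈ 1.0711.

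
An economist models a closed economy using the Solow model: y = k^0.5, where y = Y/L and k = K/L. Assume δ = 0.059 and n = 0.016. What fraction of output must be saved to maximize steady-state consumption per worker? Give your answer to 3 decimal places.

Break-even investment rate: n + δ = 0.016 + 0.059 = 0.075.
At the golden rule MPK = n+δ, and in any Cobb-Douglas steady state s = (n+δ)·k/y = MPK·k/y = capital's share 0.5.

s_gold = 0.500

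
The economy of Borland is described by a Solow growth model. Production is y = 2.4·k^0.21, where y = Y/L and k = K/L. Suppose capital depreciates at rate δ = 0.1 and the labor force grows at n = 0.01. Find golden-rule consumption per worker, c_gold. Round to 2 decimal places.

Capital per worker breaks even when investment replaces (n + δ)·k; here n + δ = 0.11.
At the golden rule the marginal product of capital equals n+δ: 0.21·2.4·k^(0.21−1) = 0.11. Solving, k_gold = (0.21·2.4/0.11)^(1/0.79) ≈ 6.8668.
y_gold = 2.4·6.8668^0.21 ≈ 3.5969.
c_gold = y_gold − (n+δ)·k_gold = 3.5969 − 0.11·6.8668 ≈ 2.8416.

c_gold ≈ 2.84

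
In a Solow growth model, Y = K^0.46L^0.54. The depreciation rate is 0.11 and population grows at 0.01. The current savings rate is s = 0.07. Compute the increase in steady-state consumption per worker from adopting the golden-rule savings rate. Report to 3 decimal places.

Δc ≈ 1.109

Break-even investment rate: n + δ = 0.01 + 0.11 = 0.12.
Current steady state (s = 0.07): k* = (0.07/0.12)^(1/0.54) ≈ 0.3686, y* = 0.3686^0.46 ≈ 0.6318, c* = (1−0.07)·0.6318 ≈ 0.5876.
At the golden rule the marginal product of capital equals n+δ: 0.46·k^(0.46−1) = 0.12. Solving, k_gold = (0.46/0.12)^(1/0.54) ≈ 12.0420.
y_gold = 12.0420^0.46 ≈ 3.1414, c_gold = y_gold − 0.12·k_gold ≈ 1.6963.
Gain: Δc = 1.6963 − 0.5876 ≈ 1.1088.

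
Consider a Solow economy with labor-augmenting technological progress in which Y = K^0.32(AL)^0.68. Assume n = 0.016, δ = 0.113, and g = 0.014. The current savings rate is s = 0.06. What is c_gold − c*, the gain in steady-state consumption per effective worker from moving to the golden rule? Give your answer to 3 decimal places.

Δc ≈ 0.369

Break-even investment rate: n + g + δ = 0.016 + 0.014 + 0.113 = 0.143.
Current steady state (s = 0.06): k* = (0.06/0.143)^(1/0.68) ≈ 0.2788, y* = 0.2788^0.32 ≈ 0.6645, c* = (1−0.06)·0.6645 ≈ 0.6246.
Maximizing c = f(k) − (n+g+δ)·k gives f'(k) = n+g+δ, i.e. 0.32·k^(0.32−1) = 0.143, so k_gold = (0.32/0.143)^(1/0.68) ≈ 3.2691.
y_gold = 3.2691^0.32 ≈ 1.4609, c_gold = y_gold − 0.143·k_gold ≈ 0.9934.
Gain: Δc = 0.9934 − 0.6246 ≈ 0.3688.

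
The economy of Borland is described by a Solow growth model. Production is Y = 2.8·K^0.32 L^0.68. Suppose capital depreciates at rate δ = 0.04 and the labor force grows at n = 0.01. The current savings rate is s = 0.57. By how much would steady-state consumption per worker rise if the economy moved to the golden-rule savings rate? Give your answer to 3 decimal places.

Δc ≈ 1.261

Break-even investment rate: n + δ = 0.01 + 0.04 = 0.05.
Current steady state (s = 0.57): k* = (0.57·2.8/0.05)^(1/0.68) ≈ 162.8760, y* = 2.8·162.8760^0.32 ≈ 14.2874, c* = (1−0.57)·14.2874 ≈ 6.1436.
Setting f'(k) = n+δ gives 0.32·2.8·k^(0.32−1) = 0.05, hence k_gold = (0.32·2.8/0.05)^(1/0.68) ≈ 69.6858.
y_gold = 2.8·69.6858^0.32 ≈ 10.8884, c_gold = y_gold − 0.05·k_gold ≈ 7.4041.
Gain: Δc = 7.4041 − 6.1436 ≈ 1.2605.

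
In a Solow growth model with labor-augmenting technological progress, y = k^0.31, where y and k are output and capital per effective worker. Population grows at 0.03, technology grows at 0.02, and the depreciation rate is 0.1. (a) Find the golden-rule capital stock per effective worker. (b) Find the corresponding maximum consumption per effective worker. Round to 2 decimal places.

Break-even investment rate: n + g + δ = 0.03 + 0.02 + 0.1 = 0.15.
Golden rule sets MPK = n+g+δ: 0.31·k^(0.31−1) = 0.15, so k_gold = (0.31/0.15)^(1/0.69) ≈ 2.8636.
y_gold = 2.8636^0.31 ≈ 1.3856; c_gold = y_gold − 0.15·k_gold ≈ 0.9561.

(a) k_gold ≈ 2.86; (b) c_gold ≈ 0.96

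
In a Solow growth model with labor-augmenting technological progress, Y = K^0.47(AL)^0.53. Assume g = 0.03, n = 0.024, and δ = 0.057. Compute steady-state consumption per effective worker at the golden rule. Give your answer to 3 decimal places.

c_gold ≈ 1.906

Capital per effective worker breaks even when investment replaces (n + g + δ)·k; here n + g + δ = 0.111.
At the golden rule the marginal product of capital equals n+g+δ: 0.47·k^(0.47−1) = 0.111. Solving, k_gold = (0.47/0.111)^(1/0.53) ≈ 15.2263.
y_gold = 15.2263^0.47 ≈ 3.5960.
c_gold = y_gold − (n+g+δ)·k_gold = 3.5960 − 0.111·15.2263 ≈ 1.9059.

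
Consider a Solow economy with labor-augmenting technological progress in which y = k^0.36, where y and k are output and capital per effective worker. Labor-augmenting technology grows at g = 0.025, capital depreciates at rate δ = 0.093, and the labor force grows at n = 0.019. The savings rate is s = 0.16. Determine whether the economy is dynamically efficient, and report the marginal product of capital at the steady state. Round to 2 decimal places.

dynamically efficient; MPK ≈ 0.31

The effective depreciation rate is n + g + δ = 0.019 + 0.025 + 0.093 = 0.137.
Steady-state k*: s·k^0.36 = 0.137·k gives k* = (0.16/0.137)^(1/0.64) ≈ 1.2744.
MPK = 0.36·1.2744^(-0.64) ≈ 0.3083.
MPK > n+g+δ = 0.137, so the economy is dynamically efficient (under-saving).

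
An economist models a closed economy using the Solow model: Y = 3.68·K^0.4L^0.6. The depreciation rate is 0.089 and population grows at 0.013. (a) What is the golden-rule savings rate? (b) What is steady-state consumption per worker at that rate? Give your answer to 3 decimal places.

(a) s_gold = 0.400; (b) c_gold ≈ 13.088

n + δ = 0.013 + 0.089 = 0.102.
For Cobb-Douglas, s_gold equals capital's share: s_gold = 0.4.
Setting f'(k) = n+δ gives 0.4·3.68·k^(0.4−1) = 0.102, hence k_gold = (0.4·3.68/0.102)^(1/0.6) ≈ 85.5420.
y_gold = 3.68·85.5420^0.4 ≈ 21.8132; c_gold = (1−0.4)·y_gold ≈ 13.0879.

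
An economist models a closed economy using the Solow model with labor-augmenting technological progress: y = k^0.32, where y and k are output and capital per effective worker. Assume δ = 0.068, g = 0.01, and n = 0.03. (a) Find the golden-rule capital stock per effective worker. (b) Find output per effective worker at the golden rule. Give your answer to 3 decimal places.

The effective depreciation rate is n + g + δ = 0.03 + 0.01 + 0.068 = 0.108.
Setting f'(k) = n+g+δ gives 0.32·k^(0.32−1) = 0.108, hence k_gold = (0.32/0.108)^(1/0.68) ≈ 4.9399.
y_gold = 4.9399^0.32 ≈ 1.6672.

(a) k_gold ≈ 4.940; (b) y_gold ≈ 1.667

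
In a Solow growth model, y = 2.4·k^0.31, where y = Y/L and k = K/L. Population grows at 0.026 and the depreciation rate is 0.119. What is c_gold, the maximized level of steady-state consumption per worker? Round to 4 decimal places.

c_gold ≈ 3.4525

Capital per worker breaks even when investment replaces (n + δ)·k; here n + δ = 0.145.
At the golden rule the marginal product of capital equals n+δ: 0.31·2.4·k^(0.31−1) = 0.145. Solving, k_gold = (0.31·2.4/0.145)^(1/0.69) ≈ 10.6975.
y_gold = 2.4·10.6975^0.31 ≈ 5.0037.
c_gold = y_gold − (n+δ)·k_gold = 5.0037 − 0.145·10.6975 ≈ 3.4525.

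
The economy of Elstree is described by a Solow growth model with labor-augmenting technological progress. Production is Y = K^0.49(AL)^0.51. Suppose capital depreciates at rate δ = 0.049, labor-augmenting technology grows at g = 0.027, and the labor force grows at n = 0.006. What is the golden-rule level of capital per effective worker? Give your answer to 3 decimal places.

Break-even investment rate: n + g + δ = 0.006 + 0.027 + 0.049 = 0.082.
Golden rule sets MPK = n+g+δ: 0.49·k^(0.49−1) = 0.082, so k_gold = (0.49/0.082)^(1/0.51) ≈ 33.2903.

k_gold ≈ 33.290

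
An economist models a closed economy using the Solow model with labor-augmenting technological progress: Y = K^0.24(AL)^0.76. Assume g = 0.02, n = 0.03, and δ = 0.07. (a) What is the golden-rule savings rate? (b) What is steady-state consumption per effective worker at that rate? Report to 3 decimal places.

(a) s_gold = 0.240; (b) c_gold ≈ 0.946

The effective depreciation rate is n + g + δ = 0.03 + 0.02 + 0.07 = 0.12.
For Cobb-Douglas, s_gold equals capital's share: s_gold = 0.24.
Setting f'(k) = n+g+δ gives 0.24·k^(0.24−1) = 0.12, hence k_gold = (0.24/0.12)^(1/0.76) ≈ 2.4894.
y_gold = 2.4894^0.24 ≈ 1.2447; c_gold = (1−0.24)·y_gold ≈ 0.9460.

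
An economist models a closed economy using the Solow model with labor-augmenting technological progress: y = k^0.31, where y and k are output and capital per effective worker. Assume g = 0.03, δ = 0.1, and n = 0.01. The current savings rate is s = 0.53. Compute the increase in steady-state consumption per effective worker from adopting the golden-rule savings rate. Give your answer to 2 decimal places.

Δc ≈ 0.13

Capital per effective worker breaks even when investment replaces (n + g + δ)·k; here n + g + δ = 0.14.
Current steady state (s = 0.53): k* = (0.53/0.14)^(1/0.69) ≈ 6.8849, y* = 6.8849^0.31 ≈ 1.8186, c* = (1−0.53)·1.8186 ≈ 0.8548.
Golden rule sets MPK = n+g+δ: 0.31·k^(0.31−1) = 0.14, so k_gold = (0.31/0.14)^(1/0.69) ≈ 3.1647.
y_gold = 3.1647^0.31 ≈ 1.4292, c_gold = y_gold − 0.14·k_gold ≈ 0.9862.
Gain: Δc = 0.9862 − 0.8548 ≈ 0.1314.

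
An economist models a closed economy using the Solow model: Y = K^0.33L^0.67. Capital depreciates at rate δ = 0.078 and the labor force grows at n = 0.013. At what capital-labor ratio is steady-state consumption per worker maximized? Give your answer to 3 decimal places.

k_gold ≈ 6.840

The effective depreciation rate is n + δ = 0.013 + 0.078 = 0.091.
Setting f'(k) = n+δ gives 0.33·k^(0.33−1) = 0.091, hence k_gold = (0.33/0.091)^(1/0.67) ≈ 6.8396.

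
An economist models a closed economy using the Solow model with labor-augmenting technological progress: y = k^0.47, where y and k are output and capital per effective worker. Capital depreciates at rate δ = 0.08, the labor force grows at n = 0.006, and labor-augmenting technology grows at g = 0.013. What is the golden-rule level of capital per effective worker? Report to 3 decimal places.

Break-even investment rate: n + g + δ = 0.006 + 0.013 + 0.08 = 0.099.
Setting f'(k) = n+g+δ gives 0.47·k^(0.47−1) = 0.099, hence k_gold = (0.47/0.099)^(1/0.53) ≈ 18.8949.

k_gold ≈ 18.895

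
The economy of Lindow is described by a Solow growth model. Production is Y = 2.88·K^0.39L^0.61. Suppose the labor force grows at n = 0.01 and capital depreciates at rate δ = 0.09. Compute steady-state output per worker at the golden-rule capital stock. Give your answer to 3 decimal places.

The effective depreciation rate is n + δ = 0.01 + 0.09 = 0.1.
At the golden rule the marginal product of capital equals n+δ: 0.39·2.88·k^(0.39−1) = 0.1. Solving, k_gold = (0.39·2.88/0.1)^(1/0.61) ≈ 52.7304.
Output: y_gold = 2.88·k_gold^0.39 = 2.88·52.7304^0.39 ≈ 13.5206.

y_gold ≈ 13.521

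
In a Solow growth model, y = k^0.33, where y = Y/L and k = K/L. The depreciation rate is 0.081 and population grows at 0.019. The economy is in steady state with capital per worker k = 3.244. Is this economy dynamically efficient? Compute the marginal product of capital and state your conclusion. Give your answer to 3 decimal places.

dynamically efficient; MPK ≈ 0.150

Break-even investment rate: n + δ = 0.019 + 0.081 = 0.1.
MPK = 0.33·k^(0.33−1) = 0.33·3.244^(-0.67) ≈ 0.1500.
MPK > 0.1, so the economy is dynamically efficient (under-saving).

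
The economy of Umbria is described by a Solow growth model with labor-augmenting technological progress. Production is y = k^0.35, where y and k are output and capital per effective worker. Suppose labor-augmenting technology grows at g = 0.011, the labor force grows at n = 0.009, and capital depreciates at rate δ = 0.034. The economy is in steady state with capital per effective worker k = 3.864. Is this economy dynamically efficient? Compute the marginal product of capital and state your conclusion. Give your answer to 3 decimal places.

Capital per effective worker breaks even when investment replaces (n + g + δ)·k; here n + g + δ = 0.054.
MPK = 0.35·k^(0.35−1) = 0.35·3.864^(-0.65) ≈ 0.1454.
MPK > 0.054, so the economy is dynamically efficient (under-saving).

dynamically efficient; MPK ≈ 0.145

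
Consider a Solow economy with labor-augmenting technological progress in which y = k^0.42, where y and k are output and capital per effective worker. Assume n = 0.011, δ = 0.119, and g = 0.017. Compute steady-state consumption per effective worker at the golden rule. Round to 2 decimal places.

The effective depreciation rate is n + g + δ = 0.011 + 0.017 + 0.119 = 0.147.
Maximizing c = f(k) − (n+g+δ)·k gives f'(k) = n+g+δ, i.e. 0.42·k^(0.42−1) = 0.147, so k_gold = (0.42/0.147)^(1/0.58) ≈ 6.1107.
y_gold = 6.1107^0.42 ≈ 2.1387.
c_gold = y_gold − (n+g+δ)·k_gold = 2.1387 − 0.147·6.1107 ≈ 1.2405.

c_gold ≈ 1.24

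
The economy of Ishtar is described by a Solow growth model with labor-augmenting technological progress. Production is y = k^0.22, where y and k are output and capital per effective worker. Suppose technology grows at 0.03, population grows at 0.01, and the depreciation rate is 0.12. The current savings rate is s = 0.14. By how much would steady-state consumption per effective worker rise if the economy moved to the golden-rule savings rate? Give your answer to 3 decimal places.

Δc ≈ 0.025

Break-even investment rate: n + g + δ = 0.01 + 0.03 + 0.12 = 0.16.
Current steady state (s = 0.14): k* = (0.14/0.16)^(1/0.78) ≈ 0.8427, y* = 0.8427^0.22 ≈ 0.9630, c* = (1−0.14)·0.9630 ≈ 0.8282.
At the golden rule the marginal product of capital equals n+g+δ: 0.22·k^(0.22−1) = 0.16. Solving, k_gold = (0.22/0.16)^(1/0.78) ≈ 1.5042.
y_gold = 1.5042^0.22 ≈ 1.0940, c_gold = y_gold − 0.16·k_gold ≈ 0.8533.
Gain: Δc = 0.8533 − 0.8282 ≈ 0.0251.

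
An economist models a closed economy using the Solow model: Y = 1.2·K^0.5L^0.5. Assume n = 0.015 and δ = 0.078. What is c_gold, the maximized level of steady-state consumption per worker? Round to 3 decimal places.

Break-even investment rate: n + δ = 0.015 + 0.078 = 0.093.
Golden rule sets MPK = n+δ: 0.5·1.2·k^(0.5−1) = 0.093, so k_gold = (0.5·1.2/0.093)^(1/0.5) ≈ 41.6233.
y_gold = 1.2·41.6233^0.5 ≈ 7.7419.
c_gold = y_gold − (n+δ)·k_gold = 7.7419 − 0.093·41.6233 ≈ 3.8710.

c_gold ≈ 3.871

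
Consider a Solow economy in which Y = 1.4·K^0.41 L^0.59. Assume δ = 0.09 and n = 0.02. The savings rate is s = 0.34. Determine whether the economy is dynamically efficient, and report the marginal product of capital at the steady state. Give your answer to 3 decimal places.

n + δ = 0.02 + 0.09 = 0.11.
Steady-state k*: s·A·k^0.41 = 0.11·k gives k* = (0.34·1.4/0.11)^(1/0.59) ≈ 11.9765.
MPK = 0.41·1.4·11.9765^(-0.59) ≈ 0.1326.
MPK > n+δ = 0.11, so the economy is dynamically efficient (under-saving).

dynamically efficient; MPK ≈ 0.133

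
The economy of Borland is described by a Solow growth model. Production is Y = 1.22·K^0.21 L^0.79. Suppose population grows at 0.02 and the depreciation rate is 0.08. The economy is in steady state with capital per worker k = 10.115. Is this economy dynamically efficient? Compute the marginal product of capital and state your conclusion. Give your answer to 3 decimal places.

dynamically inefficient; MPK ≈ 0.041

Break-even investment rate: n + δ = 0.02 + 0.08 = 0.1.
MPK = 0.21·1.22·k^(0.21−1) = 0.21·1.22·10.115^(-0.79) ≈ 0.0412.
MPK < 0.1, so the economy is dynamically inefficient (over-saving).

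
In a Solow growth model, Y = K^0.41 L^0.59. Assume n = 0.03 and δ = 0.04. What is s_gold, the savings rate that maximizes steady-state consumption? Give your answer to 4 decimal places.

s_gold = 0.4100

n + δ = 0.03 + 0.04 = 0.07.
At the golden rule MPK = n+δ, and in any Cobb-Douglas steady state s = (n+δ)·k/y = MPK·k/y = capital's share 0.41.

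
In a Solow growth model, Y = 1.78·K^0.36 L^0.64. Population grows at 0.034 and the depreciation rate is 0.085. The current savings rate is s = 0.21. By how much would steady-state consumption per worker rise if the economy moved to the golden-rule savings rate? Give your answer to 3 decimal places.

Break-even investment rate: n + δ = 0.034 + 0.085 = 0.119.
Current steady state (s = 0.21): k* = (0.21·1.78/0.119)^(1/0.64) ≈ 5.9801, y* = 1.78·5.9801^0.36 ≈ 3.3887, c* = (1−0.21)·3.3887 ≈ 2.6771.
Golden rule sets MPK = n+δ: 0.36·1.78·k^(0.36−1) = 0.119, so k_gold = (0.36·1.78/0.119)^(1/0.64) ≈ 13.8823.
y_gold = 1.78·13.8823^0.36 ≈ 4.5889, c_gold = y_gold − 0.119·k_gold ≈ 2.9369.
Gain: Δc = 2.9369 − 2.6771 ≈ 0.2598.

Δc ≈ 0.260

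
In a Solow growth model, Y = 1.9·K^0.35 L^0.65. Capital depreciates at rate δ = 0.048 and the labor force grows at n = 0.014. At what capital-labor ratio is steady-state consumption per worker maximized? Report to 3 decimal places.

n + δ = 0.014 + 0.048 = 0.062.
At the golden rule the marginal product of capital equals n+δ: 0.35·1.9·k^(0.35−1) = 0.062. Solving, k_gold = (0.35·1.9/0.062)^(1/0.65) ≈ 38.4837.

k_gold ≈ 38.484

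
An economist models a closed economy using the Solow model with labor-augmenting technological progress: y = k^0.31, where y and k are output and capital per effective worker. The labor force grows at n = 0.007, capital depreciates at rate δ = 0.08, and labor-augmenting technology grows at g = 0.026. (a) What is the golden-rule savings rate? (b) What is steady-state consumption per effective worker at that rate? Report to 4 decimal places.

Capital per effective worker breaks even when investment replaces (n + g + δ)·k; here n + g + δ = 0.113.
For Cobb-Douglas, s_gold equals capital's share: s_gold = 0.31.
Maximizing c = f(k) − (n+g+δ)·k gives f'(k) = n+g+δ, i.e. 0.31·k^(0.31−1) = 0.113, so k_gold = (0.31/0.113)^(1/0.69) ≈ 4.3171.
y_gold = 4.3171^0.31 ≈ 1.5737; c_gold = (1−0.31)·y_gold ≈ 1.0858.

(a) s_gold = 0.3100; (b) c_gold ≈ 1.0858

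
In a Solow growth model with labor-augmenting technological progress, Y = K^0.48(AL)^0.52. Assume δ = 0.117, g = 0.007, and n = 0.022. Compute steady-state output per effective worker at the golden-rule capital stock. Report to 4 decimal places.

y_gold ≈ 3.0000

n + g + δ = 0.022 + 0.007 + 0.117 = 0.146.
Maximizing c = f(k) − (n+g+δ)·k gives f'(k) = n+g+δ, i.e. 0.48·k^(0.48−1) = 0.146, so k_gold = (0.48/0.146)^(1/0.52) ≈ 9.8632.
Output: y_gold = k_gold^0.48 = 9.8632^0.48 ≈ 3.0000.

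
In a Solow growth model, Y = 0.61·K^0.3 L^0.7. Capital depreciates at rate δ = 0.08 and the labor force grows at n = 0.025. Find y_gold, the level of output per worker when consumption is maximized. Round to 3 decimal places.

y_gold ≈ 0.774

The effective depreciation rate is n + δ = 0.025 + 0.08 = 0.105.
Maximizing c = f(k) − (n+δ)·k gives f'(k) = n+δ, i.e. 0.3·0.61·k^(0.3−1) = 0.105, so k_gold = (0.3·0.61/0.105)^(1/0.7) ≈ 2.2114.
Output: y_gold = 0.61·k_gold^0.3 = 0.61·2.2114^0.3 ≈ 0.7740.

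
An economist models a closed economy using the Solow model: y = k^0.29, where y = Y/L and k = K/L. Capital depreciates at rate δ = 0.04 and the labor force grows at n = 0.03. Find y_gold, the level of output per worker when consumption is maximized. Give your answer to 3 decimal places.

The effective depreciation rate is n + δ = 0.03 + 0.04 = 0.07.
At the golden rule the marginal product of capital equals n+δ: 0.29·k^(0.29−1) = 0.07. Solving, k_gold = (0.29/0.07)^(1/0.71) ≈ 7.4035.
Output: y_gold = k_gold^0.29 = 7.4035^0.29 ≈ 1.7870.

y_gold ≈ 1.787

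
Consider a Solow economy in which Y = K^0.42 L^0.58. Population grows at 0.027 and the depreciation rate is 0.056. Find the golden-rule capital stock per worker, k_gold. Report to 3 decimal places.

n + δ = 0.027 + 0.056 = 0.083.
At the golden rule the marginal product of capital equals n+δ: 0.42·k^(0.42−1) = 0.083. Solving, k_gold = (0.42/0.083)^(1/0.58) ≈ 16.3715.

k_gold ≈ 16.371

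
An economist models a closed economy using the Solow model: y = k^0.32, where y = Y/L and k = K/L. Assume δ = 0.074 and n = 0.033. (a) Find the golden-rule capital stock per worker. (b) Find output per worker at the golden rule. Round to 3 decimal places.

(a) k_gold ≈ 5.008; (b) y_gold ≈ 1.675

Capital per worker breaks even when investment replaces (n + δ)·k; here n + δ = 0.107.
Maximizing c = f(k) − (n+δ)·k gives f'(k) = n+δ, i.e. 0.32·k^(0.32−1) = 0.107, so k_gold = (0.32/0.107)^(1/0.68) ≈ 5.0079.
y_gold = 5.0079^0.32 ≈ 1.6745.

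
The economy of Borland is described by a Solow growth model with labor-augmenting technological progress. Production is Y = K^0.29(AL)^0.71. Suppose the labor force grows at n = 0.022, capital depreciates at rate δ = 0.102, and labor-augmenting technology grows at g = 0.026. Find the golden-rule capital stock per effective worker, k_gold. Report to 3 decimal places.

n + g + δ = 0.022 + 0.026 + 0.102 = 0.15.
At the golden rule the marginal product of capital equals n+g+δ: 0.29·k^(0.29−1) = 0.15. Solving, k_gold = (0.29/0.15)^(1/0.71) ≈ 2.5307.

k_gold ≈ 2.531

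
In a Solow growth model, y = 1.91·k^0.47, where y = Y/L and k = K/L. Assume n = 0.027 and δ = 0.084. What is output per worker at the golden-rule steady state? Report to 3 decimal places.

y_gold ≈ 12.192

n + δ = 0.027 + 0.084 = 0.111.
Setting f'(k) = n+δ gives 0.47·1.91·k^(0.47−1) = 0.111, hence k_gold = (0.47·1.91/0.111)^(1/0.53) ≈ 51.6233.
Output: y_gold = 1.91·k_gold^0.47 = 1.91·51.6233^0.47 ≈ 12.1919.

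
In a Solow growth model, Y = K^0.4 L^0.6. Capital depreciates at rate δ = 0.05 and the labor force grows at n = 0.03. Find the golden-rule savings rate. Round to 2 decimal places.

The effective depreciation rate is n + δ = 0.03 + 0.05 = 0.08.
At the golden rule MPK = n+δ, and in any Cobb-Douglas steady state s = (n+δ)·k/y = MPK·k/y = capital's share 0.4.

s_gold = 0.40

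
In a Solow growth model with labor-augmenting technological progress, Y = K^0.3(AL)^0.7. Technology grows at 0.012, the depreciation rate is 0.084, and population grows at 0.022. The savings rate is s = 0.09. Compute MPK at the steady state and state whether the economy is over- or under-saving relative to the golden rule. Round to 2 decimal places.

under-saving; MPK ≈ 0.39

Break-even investment rate: n + g + δ = 0.022 + 0.012 + 0.084 = 0.118.
Steady-state k*: s·k^0.3 = 0.118·k gives k* = (0.09/0.118)^(1/0.7) ≈ 0.6791.
MPK = 0.3·0.6791^(-0.7) ≈ 0.3933.
MPK > n+g+δ = 0.118, so the economy is dynamically efficient (under-saving).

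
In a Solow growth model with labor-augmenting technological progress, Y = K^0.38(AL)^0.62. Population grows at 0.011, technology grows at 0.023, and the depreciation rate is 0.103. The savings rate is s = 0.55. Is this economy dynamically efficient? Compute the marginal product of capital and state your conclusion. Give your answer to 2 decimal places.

dynamically inefficient; MPK ≈ 0.09

The effective depreciation rate is n + g + δ = 0.011 + 0.023 + 0.103 = 0.137.
Steady-state k*: s·k^0.38 = 0.137·k gives k* = (0.55/0.137)^(1/0.62) ≈ 9.4106.
MPK = 0.38·9.4106^(-0.62) ≈ 0.0947.
MPK < n+g+δ = 0.137, so the economy is dynamically inefficient (over-saving).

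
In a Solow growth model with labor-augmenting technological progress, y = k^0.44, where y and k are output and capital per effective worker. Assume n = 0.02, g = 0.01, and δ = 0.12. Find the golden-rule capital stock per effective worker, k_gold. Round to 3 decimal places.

k_gold ≈ 6.832

The effective depreciation rate is n + g + δ = 0.02 + 0.01 + 0.12 = 0.15.
At the golden rule the marginal product of capital equals n+g+δ: 0.44·k^(0.44−1) = 0.15. Solving, k_gold = (0.44/0.15)^(1/0.56) ≈ 6.8324.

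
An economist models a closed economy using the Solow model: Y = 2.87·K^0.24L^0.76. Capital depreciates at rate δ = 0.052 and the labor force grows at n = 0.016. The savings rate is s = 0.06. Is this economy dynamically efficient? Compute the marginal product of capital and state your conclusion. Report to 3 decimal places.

dynamically efficient; MPK ≈ 0.272

n + δ = 0.016 + 0.052 = 0.068.
Steady-state k*: s·A·k^0.24 = 0.068·k gives k* = (0.06·2.87/0.068)^(1/0.76) ≈ 3.3959.
MPK = 0.24·2.87·3.3959^(-0.76) ≈ 0.2720.
MPK > n+δ = 0.068, so the economy is dynamically efficient (under-saving).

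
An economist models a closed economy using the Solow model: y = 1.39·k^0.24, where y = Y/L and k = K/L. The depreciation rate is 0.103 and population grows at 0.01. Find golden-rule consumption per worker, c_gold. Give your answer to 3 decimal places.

c_gold ≈ 1.487

Capital per worker breaks even when investment replaces (n + δ)·k; here n + δ = 0.113.
Setting f'(k) = n+δ gives 0.24·1.39·k^(0.24−1) = 0.113, hence k_gold = (0.24·1.39/0.113)^(1/0.76) ≈ 4.1554.
y_gold = 1.39·4.1554^0.24 ≈ 1.9565.
c_gold = y_gold − (n+δ)·k_gold = 1.9565 − 0.113·4.1554 ≈ 1.4869.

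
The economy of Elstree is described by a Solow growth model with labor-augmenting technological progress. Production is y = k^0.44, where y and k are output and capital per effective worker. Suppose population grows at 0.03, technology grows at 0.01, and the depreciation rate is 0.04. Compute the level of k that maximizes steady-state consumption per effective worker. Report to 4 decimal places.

Break-even investment rate: n + g + δ = 0.03 + 0.01 + 0.04 = 0.08.
At the golden rule the marginal product of capital equals n+g+δ: 0.44·k^(0.44−1) = 0.08. Solving, k_gold = (0.44/0.08)^(1/0.56) ≈ 20.9931.

k_gold ≈ 20.9931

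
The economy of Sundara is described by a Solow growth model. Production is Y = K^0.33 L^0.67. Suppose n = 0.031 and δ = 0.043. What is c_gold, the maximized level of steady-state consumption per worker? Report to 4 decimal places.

c_gold ≈ 1.3992

The effective depreciation rate is n + δ = 0.031 + 0.043 = 0.074.
At the golden rule the marginal product of capital equals n+δ: 0.33·k^(0.33−1) = 0.074. Solving, k_gold = (0.33/0.074)^(1/0.67) ≈ 9.3127.
y_gold = 9.3127^0.33 ≈ 2.0883.
c_gold = y_gold − (n+δ)·k_gold = 2.0883 − 0.074·9.3127 ≈ 1.3992.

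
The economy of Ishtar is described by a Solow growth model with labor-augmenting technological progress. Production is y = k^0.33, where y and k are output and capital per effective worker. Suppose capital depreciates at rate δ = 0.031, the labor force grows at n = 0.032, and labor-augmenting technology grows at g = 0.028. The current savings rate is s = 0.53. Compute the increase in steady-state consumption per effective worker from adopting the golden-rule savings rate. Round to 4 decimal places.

n + g + δ = 0.032 + 0.028 + 0.031 = 0.091.
Current steady state (s = 0.53): k* = (0.53/0.091)^(1/0.67) ≈ 13.8721, y* = 13.8721^0.33 ≈ 2.3818, c* = (1−0.53)·2.3818 ≈ 1.1194.
Maximizing c = f(k) − (n+g+δ)·k gives f'(k) = n+g+δ, i.e. 0.33·k^(0.33−1) = 0.091, so k_gold = (0.33/0.091)^(1/0.67) ≈ 6.8396.
y_gold = 6.8396^0.33 ≈ 1.8861, c_gold = y_gold − 0.091·k_gold ≈ 1.2637.
Gain: Δc = 1.2637 − 1.1194 ≈ 0.1442.

Δc ≈ 0.1442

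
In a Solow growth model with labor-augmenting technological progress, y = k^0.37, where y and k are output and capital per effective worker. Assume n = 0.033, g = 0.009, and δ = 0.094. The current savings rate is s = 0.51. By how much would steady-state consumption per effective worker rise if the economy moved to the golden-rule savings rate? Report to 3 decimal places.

The effective depreciation rate is n + g + δ = 0.033 + 0.009 + 0.094 = 0.136.
Current steady state (s = 0.51): k* = (0.51/0.136)^(1/0.63) ≈ 8.1501, y* = 8.1501^0.37 ≈ 2.1733, c* = (1−0.51)·2.1733 ≈ 1.0649.
Golden rule sets MPK = n+g+δ: 0.37·k^(0.37−1) = 0.136, so k_gold = (0.37/0.136)^(1/0.63) ≈ 4.8971.
y_gold = 4.8971^0.37 ≈ 1.8000, c_gold = y_gold − 0.136·k_gold ≈ 1.1340.
Gain: Δc = 1.1340 − 1.0649 ≈ 0.0691.

Δc ≈ 0.069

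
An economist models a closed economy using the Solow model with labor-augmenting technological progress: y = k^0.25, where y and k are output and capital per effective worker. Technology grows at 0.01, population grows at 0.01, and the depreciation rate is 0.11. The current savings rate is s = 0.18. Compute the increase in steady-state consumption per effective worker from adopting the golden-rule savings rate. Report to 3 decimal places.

Capital per effective worker breaks even when investment replaces (n + g + δ)·k; here n + g + δ = 0.13.
Current steady state (s = 0.18): k* = (0.18/0.13)^(1/0.75) ≈ 1.5433, y* = 1.5433^0.25 ≈ 1.1146, c* = (1−0.18)·1.1146 ≈ 0.9140.
Golden rule sets MPK = n+g+δ: 0.25·k^(0.25−1) = 0.13, so k_gold = (0.25/0.13)^(1/0.75) ≈ 2.3915.
y_gold = 2.3915^0.25 ≈ 1.2436, c_gold = y_gold − 0.13·k_gold ≈ 0.9327.
Gain: Δc = 0.9327 − 0.9140 ≈ 0.0187.

Δc ≈ 0.019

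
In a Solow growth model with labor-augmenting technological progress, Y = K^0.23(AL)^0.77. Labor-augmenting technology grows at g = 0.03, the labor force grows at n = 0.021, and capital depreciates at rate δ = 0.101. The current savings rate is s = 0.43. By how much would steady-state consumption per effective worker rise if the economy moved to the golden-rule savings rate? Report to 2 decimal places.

Δc ≈ 0.09

n + g + δ = 0.021 + 0.03 + 0.101 = 0.152.
Current steady state (s = 0.43): k* = (0.43/0.152)^(1/0.77) ≈ 3.8595, y* = 3.8595^0.23 ≈ 1.3643, c* = (1−0.43)·1.3643 ≈ 0.7776.
Setting f'(k) = n+g+δ gives 0.23·k^(0.23−1) = 0.152, hence k_gold = (0.23/0.152)^(1/0.77) ≈ 1.7124.
y_gold = 1.7124^0.23 ≈ 1.1317, c_gold = y_gold − 0.152·k_gold ≈ 0.8714.
Gain: Δc = 0.8714 − 0.7776 ≈ 0.0938.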